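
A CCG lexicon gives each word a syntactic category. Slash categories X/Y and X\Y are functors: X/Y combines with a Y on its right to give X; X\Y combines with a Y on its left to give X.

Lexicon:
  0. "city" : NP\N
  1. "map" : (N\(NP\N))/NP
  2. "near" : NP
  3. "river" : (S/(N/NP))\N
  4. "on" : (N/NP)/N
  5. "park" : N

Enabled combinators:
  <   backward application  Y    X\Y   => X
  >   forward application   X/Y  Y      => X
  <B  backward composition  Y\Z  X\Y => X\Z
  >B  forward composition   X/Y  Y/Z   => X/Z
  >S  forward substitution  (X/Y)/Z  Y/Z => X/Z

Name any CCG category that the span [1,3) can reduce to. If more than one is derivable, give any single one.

N\(NP\N)

[0,6] S   >
  [0,4] S/(N/NP)   <
    [0,3] N   <
      [0,1] "city" : NP\N
      [1,3] N\(NP\N)   >
        [1,2] "map" : (N\(NP\N))/NP
        [2,3] "near" : NP
    [3,4] "river" : (S/(N/NP))\N
  [4,6] N/NP   >
    [4,5] "on" : (N/NP)/N
    [5,6] "park" : N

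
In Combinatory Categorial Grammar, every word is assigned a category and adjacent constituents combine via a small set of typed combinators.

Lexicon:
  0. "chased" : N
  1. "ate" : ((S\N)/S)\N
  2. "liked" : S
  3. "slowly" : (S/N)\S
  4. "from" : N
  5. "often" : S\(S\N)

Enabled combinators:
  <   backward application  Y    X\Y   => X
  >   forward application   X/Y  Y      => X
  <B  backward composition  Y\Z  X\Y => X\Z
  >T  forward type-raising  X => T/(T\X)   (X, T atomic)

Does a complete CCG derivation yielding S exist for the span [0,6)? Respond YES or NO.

[0,6] S   <
  [0,5] S\N   >
    [0,2] (S\N)/S   <
      [0,1] "chased" : N
      [1,2] "ate" : ((S\N)/S)\N
    [2,5] S   >
      [2,4] S/N   <
        [2,3] "liked" : S
        [3,4] "slowly" : (S/N)\S
      [4,5] "from" : N
  [5,6] "often" : S\(S\N)

YES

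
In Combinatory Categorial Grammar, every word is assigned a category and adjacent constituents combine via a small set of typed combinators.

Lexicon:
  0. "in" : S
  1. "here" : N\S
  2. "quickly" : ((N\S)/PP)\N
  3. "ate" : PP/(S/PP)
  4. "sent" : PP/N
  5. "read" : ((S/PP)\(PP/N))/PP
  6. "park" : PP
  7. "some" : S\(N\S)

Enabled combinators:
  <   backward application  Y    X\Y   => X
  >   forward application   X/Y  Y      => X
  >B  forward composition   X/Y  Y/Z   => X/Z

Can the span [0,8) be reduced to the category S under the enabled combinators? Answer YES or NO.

[0,8] S   <
  [0,7] N\S   >
    [0,3] (N\S)/PP   <
      [0,2] N   <
        [0,1] "in" : S
        [1,2] "here" : N\S
      [2,3] "quickly" : ((N\S)/PP)\N
    [3,7] PP   >
      [3,4] "ate" : PP/(S/PP)
      [4,7] S/PP   <
        [4,5] "sent" : PP/N
        [5,7] (S/PP)\(PP/N)   >
          [5,6] "read" : ((S/PP)\(PP/N))/PP
          [6,7] "park" : PP
  [7,8] "some" : S\(N\S)

YES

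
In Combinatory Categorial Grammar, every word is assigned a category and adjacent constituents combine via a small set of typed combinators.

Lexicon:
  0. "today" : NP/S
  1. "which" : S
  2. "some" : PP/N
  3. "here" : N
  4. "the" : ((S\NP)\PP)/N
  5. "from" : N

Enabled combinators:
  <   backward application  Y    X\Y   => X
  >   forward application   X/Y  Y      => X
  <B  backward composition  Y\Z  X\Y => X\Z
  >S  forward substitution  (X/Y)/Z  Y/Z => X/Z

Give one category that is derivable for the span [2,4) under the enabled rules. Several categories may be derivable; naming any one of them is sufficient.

[0,6] S   <
  [0,2] NP   >
    [0,1] "today" : NP/S
    [1,2] "which" : S
  [2,6] S\NP   <
    [2,4] PP   >
      [2,3] "some" : PP/N
      [3,4] "here" : N
    [4,6] (S\NP)\PP   >
      [4,5] "the" : ((S\NP)\PP)/N
      [5,6] "from" : N

PP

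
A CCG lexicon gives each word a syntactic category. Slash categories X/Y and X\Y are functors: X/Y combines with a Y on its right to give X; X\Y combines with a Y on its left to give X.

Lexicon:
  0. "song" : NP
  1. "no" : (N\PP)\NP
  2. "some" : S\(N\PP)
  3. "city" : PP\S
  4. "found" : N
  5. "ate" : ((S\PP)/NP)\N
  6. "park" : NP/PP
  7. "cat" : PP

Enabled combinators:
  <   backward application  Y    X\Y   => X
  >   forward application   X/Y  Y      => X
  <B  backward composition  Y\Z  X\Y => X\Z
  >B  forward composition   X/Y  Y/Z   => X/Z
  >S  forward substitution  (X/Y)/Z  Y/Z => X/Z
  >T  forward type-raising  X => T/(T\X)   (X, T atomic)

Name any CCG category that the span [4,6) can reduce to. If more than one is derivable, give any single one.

(S\PP)/NP

[0,8] S   <
  [0,4] PP   <
    [0,3] S   <
      [0,1] "song" : NP
      [1,3] S\NP   <B
        [1,2] "no" : (N\PP)\NP
        [2,3] "some" : S\(N\PP)
    [3,4] "city" : PP\S
  [4,8] S\PP   >
    [4,6] (S\PP)/NP   <
      [4,5] "found" : N
      [5,6] "ate" : ((S\PP)/NP)\N
    [6,8] NP   >
      [6,7] "park" : NP/PP
      [7,8] "cat" : PP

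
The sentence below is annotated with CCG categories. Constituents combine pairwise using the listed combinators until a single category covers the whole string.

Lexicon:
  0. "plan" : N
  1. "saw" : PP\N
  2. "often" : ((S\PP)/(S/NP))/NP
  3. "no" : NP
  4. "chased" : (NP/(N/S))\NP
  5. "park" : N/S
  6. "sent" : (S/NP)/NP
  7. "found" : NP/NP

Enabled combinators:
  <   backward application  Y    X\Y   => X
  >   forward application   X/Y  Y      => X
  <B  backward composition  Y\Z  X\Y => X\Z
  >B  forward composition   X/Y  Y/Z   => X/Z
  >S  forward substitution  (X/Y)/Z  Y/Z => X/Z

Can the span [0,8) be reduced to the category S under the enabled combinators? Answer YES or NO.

[0,8] S   <
  [0,2] PP   <
    [0,1] "plan" : N
    [1,2] "saw" : PP\N
  [2,8] S\PP   >
    [2,6] (S\PP)/(S/NP)   >
      [2,3] "often" : ((S\PP)/(S/NP))/NP
      [3,6] NP   >
        [3,5] NP/(N/S)   <
          [3,4] "no" : NP
          [4,5] "chased" : (NP/(N/S))\NP
        [5,6] "park" : N/S
    [6,8] S/NP   >S
      [6,7] "sent" : (S/NP)/NP
      [7,8] "found" : NP/NP

YES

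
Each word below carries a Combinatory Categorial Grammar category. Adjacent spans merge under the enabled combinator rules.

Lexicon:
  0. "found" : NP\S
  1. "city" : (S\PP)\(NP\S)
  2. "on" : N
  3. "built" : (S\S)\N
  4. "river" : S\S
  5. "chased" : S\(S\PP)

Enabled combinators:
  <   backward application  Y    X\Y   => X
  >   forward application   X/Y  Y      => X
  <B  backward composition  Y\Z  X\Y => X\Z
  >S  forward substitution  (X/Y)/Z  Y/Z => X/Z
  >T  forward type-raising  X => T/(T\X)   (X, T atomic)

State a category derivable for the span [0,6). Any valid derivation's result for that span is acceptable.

S

[0,6] S   <
  [0,5] S\PP   <B
    [0,2] S\PP   <
      [0,1] "found" : NP\S
      [1,2] "city" : (S\PP)\(NP\S)
    [2,5] S\S   <B
      [2,4] S\S   <
        [2,3] "on" : N
        [3,4] "built" : (S\S)\N
      [4,5] "river" : S\S
  [5,6] "chased" : S\(S\PP)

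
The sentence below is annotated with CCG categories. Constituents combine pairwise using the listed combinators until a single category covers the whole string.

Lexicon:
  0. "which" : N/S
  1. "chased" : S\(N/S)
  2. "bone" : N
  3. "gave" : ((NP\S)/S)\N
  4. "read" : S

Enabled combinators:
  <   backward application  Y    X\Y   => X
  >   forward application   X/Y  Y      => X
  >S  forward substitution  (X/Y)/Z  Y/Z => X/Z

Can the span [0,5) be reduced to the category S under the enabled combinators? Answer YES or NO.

NO

N/S S\(N/S) N ((NP\S)/S)\N S
CKY chart[0,5] = {NP}; S ∉ chart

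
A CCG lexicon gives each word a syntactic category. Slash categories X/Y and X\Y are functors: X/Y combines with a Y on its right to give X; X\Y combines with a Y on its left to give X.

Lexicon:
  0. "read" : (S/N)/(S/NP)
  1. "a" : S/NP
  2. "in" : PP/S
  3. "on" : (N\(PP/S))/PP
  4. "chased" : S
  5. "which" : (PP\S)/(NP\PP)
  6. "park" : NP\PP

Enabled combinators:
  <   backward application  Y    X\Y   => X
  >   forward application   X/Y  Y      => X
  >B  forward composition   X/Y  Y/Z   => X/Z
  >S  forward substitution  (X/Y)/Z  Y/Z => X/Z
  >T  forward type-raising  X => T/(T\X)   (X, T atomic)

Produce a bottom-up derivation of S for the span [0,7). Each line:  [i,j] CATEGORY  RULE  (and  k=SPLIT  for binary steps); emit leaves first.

[0,7] S   >
  [0,2] S/N   >
    [0,1] "read" : (S/N)/(S/NP)
    [1,2] "a" : S/NP
  [2,7] N   <
    [2,3] "in" : PP/S
    [3,7] N\(PP/S)   >
      [3,4] "on" : (N\(PP/S))/PP
      [4,7] PP   <
        [4,5] "chased" : S
        [5,7] PP\S   >
          [5,6] "which" : (PP\S)/(NP\PP)
          [6,7] "park" : NP\PP

[0,1] (S/N)/(S/NP)  lex  "read"
[1,2] S/NP  lex  "a"
[0,2] S/N  >  k=1
[2,3] PP/S  lex  "in"
[3,4] (N\(PP/S))/PP  lex  "on"
[4,5] S  lex  "chased"
[5,6] (PP\S)/(NP\PP)  lex  "which"
[6,7] NP\PP  lex  "park"
[5,7] PP\S  >  k=6
[4,7] PP  <  k=5
[3,7] N\(PP/S)  >  k=4
[2,7] N  <  k=3
[0,7] S  >  k=2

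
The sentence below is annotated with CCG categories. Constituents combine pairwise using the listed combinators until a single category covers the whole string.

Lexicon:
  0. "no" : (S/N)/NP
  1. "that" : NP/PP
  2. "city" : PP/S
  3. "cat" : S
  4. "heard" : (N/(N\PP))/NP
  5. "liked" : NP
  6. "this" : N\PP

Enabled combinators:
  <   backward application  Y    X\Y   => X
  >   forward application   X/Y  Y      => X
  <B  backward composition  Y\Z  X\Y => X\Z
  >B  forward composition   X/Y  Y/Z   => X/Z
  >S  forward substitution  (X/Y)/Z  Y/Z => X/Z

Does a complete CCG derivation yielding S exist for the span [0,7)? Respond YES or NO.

[0,7] S   >
  [0,4] S/N   >
    [0,1] "no" : (S/N)/NP
    [1,4] NP   >
      [1,2] "that" : NP/PP
      [2,4] PP   >
        [2,3] "city" : PP/S
        [3,4] "cat" : S
  [4,7] N   >
    [4,6] N/(N\PP)   >
      [4,5] "heard" : (N/(N\PP))/NP
      [5,6] "liked" : NP
    [6,7] "this" : N\PP

YES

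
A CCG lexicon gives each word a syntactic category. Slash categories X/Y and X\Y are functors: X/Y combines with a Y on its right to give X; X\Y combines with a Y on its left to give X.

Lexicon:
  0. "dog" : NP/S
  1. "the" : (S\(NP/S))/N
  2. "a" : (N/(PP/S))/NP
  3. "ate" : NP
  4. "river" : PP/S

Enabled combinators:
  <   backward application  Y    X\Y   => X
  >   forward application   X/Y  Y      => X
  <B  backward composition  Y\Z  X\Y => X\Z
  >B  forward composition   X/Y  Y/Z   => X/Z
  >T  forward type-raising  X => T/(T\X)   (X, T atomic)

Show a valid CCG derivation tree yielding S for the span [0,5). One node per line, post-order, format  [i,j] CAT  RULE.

[0,1] NP/S  lex  "dog"
[1,2] (S\(NP/S))/N  lex  "the"
[2,3] (N/(PP/S))/NP  lex  "a"
[3,4] NP  lex  "ate"
[2,4] N/(PP/S)  >  k=3
[4,5] PP/S  lex  "river"
[2,5] N  >  k=4
[1,5] S\(NP/S)  >  k=2
[0,5] S  <  k=1

[0,5] S   <
  [0,1] "dog" : NP/S
  [1,5] S\(NP/S)   >
    [1,2] "the" : (S\(NP/S))/N
    [2,5] N   >
      [2,4] N/(PP/S)   >
        [2,3] "a" : (N/(PP/S))/NP
        [3,4] "ate" : NP
      [4,5] "river" : PP/S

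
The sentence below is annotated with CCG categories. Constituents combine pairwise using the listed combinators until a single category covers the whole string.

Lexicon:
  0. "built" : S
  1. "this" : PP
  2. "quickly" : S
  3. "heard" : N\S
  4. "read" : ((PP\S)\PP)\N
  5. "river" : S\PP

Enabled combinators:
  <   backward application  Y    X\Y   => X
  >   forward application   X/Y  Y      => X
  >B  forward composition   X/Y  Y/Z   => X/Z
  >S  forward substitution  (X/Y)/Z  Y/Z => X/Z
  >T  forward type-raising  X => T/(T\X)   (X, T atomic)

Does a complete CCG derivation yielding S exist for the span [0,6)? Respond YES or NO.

YES

[0,6] S   <
  [0,5] PP   <
    [0,1] "built" : S
    [1,5] PP\S   <
      [1,2] "this" : PP
      [2,5] (PP\S)\PP   <
        [2,4] N   <
          [2,3] "quickly" : S
          [3,4] "heard" : N\S
        [4,5] "read" : ((PP\S)\PP)\N
  [5,6] "river" : S\PP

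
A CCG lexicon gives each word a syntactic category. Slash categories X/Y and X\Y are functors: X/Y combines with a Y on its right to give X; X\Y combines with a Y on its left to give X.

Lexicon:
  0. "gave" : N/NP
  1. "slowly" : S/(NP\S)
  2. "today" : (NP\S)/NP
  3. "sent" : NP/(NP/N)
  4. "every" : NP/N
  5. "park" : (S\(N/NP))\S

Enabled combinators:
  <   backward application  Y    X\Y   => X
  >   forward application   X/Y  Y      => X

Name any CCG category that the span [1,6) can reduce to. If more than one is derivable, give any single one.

[0,6] S   <
  [0,1] "gave" : N/NP
  [1,6] S\(N/NP)   <
    [1,5] S   >
      [1,2] "slowly" : S/(NP\S)
      [2,5] NP\S   >
        [2,3] "today" : (NP\S)/NP
        [3,5] NP   >
          [3,4] "sent" : NP/(NP/N)
          [4,5] "every" : NP/N
    [5,6] "park" : (S\(N/NP))\S

S\(N/NP)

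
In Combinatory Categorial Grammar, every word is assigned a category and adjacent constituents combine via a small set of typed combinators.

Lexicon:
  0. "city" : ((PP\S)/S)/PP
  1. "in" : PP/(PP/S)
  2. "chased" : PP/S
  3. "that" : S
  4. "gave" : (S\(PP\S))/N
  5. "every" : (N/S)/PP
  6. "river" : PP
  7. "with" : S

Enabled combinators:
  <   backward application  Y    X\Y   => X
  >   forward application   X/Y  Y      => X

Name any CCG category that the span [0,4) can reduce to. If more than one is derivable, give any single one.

PP\S

[0,8] S   <
  [0,4] PP\S   >
    [0,3] (PP\S)/S   >
      [0,1] "city" : ((PP\S)/S)/PP
      [1,3] PP   >
        [1,2] "in" : PP/(PP/S)
        [2,3] "chased" : PP/S
    [3,4] "that" : S
  [4,8] S\(PP\S)   >
    [4,5] "gave" : (S\(PP\S))/N
    [5,8] N   >
      [5,7] N/S   >
        [5,6] "every" : (N/S)/PP
        [6,7] "river" : PP
      [7,8] "with" : S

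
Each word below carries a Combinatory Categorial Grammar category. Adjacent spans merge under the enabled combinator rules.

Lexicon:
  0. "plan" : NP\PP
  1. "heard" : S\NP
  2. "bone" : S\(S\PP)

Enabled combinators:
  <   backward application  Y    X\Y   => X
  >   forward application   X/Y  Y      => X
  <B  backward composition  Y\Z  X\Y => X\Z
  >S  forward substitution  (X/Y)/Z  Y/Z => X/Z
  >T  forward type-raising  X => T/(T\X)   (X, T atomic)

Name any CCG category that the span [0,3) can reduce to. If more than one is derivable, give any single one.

S

[0,3] S   <
  [0,2] S\PP   <B
    [0,1] "plan" : NP\PP
    [1,2] "heard" : S\NP
  [2,3] "bone" : S\(S\PP)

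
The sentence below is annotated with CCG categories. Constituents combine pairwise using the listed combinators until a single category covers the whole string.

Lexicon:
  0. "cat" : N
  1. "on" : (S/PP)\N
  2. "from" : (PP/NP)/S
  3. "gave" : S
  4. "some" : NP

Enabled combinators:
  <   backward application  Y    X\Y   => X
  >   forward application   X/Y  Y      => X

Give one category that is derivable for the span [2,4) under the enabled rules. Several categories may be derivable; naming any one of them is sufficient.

PP/NP

[0,5] S   >
  [0,2] S/PP   <
    [0,1] "cat" : N
    [1,2] "on" : (S/PP)\N
  [2,5] PP   >
    [2,4] PP/NP   >
      [2,3] "from" : (PP/NP)/S
      [3,4] "gave" : S
    [4,5] "some" : NP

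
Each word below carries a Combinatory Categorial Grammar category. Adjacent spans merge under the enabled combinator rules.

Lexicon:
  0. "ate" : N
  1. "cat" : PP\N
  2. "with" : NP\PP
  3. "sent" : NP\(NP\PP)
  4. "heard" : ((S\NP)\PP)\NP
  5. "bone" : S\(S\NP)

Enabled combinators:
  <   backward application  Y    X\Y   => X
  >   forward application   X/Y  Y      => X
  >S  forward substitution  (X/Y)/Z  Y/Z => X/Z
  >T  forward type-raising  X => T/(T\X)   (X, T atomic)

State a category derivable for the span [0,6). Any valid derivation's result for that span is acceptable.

S

[0,6] S   <
  [0,5] S\NP   <
    [0,2] PP   <
      [0,1] "ate" : N
      [1,2] "cat" : PP\N
    [2,5] (S\NP)\PP   <
      [2,4] NP   <
        [2,3] "with" : NP\PP
        [3,4] "sent" : NP\(NP\PP)
      [4,5] "heard" : ((S\NP)\PP)\NP
  [5,6] "bone" : S\(S\NP)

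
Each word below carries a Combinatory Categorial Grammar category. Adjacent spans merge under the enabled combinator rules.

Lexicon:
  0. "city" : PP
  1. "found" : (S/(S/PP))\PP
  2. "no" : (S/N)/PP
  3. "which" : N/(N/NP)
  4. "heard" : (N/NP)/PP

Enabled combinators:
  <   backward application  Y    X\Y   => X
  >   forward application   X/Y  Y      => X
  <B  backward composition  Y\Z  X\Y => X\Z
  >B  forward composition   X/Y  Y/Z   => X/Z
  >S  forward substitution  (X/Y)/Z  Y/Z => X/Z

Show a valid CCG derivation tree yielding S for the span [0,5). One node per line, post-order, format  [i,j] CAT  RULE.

[0,1] PP  lex  "city"
[1,2] (S/(S/PP))\PP  lex  "found"
[0,2] S/(S/PP)  <  k=1
[2,3] (S/N)/PP  lex  "no"
[3,4] N/(N/NP)  lex  "which"
[4,5] (N/NP)/PP  lex  "heard"
[3,5] N/PP  >B  k=4
[2,5] S/PP  >S  k=3
[0,5] S  >  k=2

[0,5] S   >
  [0,2] S/(S/PP)   <
    [0,1] "city" : PP
    [1,2] "found" : (S/(S/PP))\PP
  [2,5] S/PP   >S
    [2,3] "no" : (S/N)/PP
    [3,5] N/PP   >B
      [3,4] "which" : N/(N/NP)
      [4,5] "heard" : (N/NP)/PP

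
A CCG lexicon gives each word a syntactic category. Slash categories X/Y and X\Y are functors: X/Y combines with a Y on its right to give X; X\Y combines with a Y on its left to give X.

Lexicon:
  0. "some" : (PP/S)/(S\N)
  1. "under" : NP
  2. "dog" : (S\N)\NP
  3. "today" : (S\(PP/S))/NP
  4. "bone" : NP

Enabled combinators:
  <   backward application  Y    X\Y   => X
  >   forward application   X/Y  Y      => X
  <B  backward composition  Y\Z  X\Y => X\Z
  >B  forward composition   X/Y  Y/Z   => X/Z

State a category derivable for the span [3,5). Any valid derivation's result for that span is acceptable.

S\(PP/S)

[0,5] S   <
  [0,3] PP/S   >
    [0,1] "some" : (PP/S)/(S\N)
    [1,3] S\N   <
      [1,2] "under" : NP
      [2,3] "dog" : (S\N)\NP
  [3,5] S\(PP/S)   >
    [3,4] "today" : (S\(PP/S))/NP
    [4,5] "bone" : NP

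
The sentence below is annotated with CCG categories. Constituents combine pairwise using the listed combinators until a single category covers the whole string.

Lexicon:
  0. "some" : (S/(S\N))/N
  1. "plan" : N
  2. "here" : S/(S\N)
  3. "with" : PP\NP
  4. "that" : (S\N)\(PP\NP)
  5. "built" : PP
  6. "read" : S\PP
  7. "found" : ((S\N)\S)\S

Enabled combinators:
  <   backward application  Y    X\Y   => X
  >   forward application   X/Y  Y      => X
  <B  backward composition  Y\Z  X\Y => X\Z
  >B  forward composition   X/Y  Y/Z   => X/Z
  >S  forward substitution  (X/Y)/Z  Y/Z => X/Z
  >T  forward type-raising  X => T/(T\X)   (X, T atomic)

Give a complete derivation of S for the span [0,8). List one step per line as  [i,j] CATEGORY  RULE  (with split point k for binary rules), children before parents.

[0,1] (S/(S\N))/N  lex  "some"
[1,2] N  lex  "plan"
[0,2] S/(S\N)  >  k=1
[2,3] S/(S\N)  lex  "here"
[3,4] PP\NP  lex  "with"
[4,5] (S\N)\(PP\NP)  lex  "that"
[3,5] S\N  <  k=4
[2,5] S  >  k=3
[5,6] PP  lex  "built"
[5,6] S/(S\PP)  >T
[6,7] S\PP  lex  "read"
[5,7] S  >  k=6
[7,8] ((S\N)\S)\S  lex  "found"
[5,8] (S\N)\S  <  k=7
[2,8] S\N  <  k=5
[0,8] S  >  k=2

[0,8] S   >
  [0,2] S/(S\N)   >
    [0,1] "some" : (S/(S\N))/N
    [1,2] "plan" : N
  [2,8] S\N   <
    [2,5] S   >
      [2,3] "here" : S/(S\N)
      [3,5] S\N   <
        [3,4] "with" : PP\NP
        [4,5] "that" : (S\N)\(PP\NP)
    [5,8] (S\N)\S   <
      [5,7] S   >
        [5,6] S/(S\PP)   >T
          [5,6] "built" : PP
        [6,7] "read" : S\PP
      [7,8] "found" : ((S\N)\S)\S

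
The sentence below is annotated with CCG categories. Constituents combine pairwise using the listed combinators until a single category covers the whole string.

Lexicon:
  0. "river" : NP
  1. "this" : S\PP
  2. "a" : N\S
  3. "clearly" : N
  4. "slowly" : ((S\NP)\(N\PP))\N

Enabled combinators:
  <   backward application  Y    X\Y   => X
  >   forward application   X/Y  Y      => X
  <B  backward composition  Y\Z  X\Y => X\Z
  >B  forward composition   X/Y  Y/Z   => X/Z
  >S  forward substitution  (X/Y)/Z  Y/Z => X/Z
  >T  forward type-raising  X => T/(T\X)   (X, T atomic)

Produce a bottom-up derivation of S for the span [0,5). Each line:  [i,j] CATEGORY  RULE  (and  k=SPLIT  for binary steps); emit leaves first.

[0,5] S   <
  [0,1] "river" : NP
  [1,5] S\NP   <
    [1,3] N\PP   <B
      [1,2] "this" : S\PP
      [2,3] "a" : N\S
    [3,5] (S\NP)\(N\PP)   <
      [3,4] "clearly" : N
      [4,5] "slowly" : ((S\NP)\(N\PP))\N

[0,1] NP  lex  "river"
[1,2] S\PP  lex  "this"
[2,3] N\S  lex  "a"
[1,3] N\PP  <B  k=2
[3,4] N  lex  "clearly"
[4,5] ((S\NP)\(N\PP))\N  lex  "slowly"
[3,5] (S\NP)\(N\PP)  <  k=4
[1,5] S\NP  <  k=3
[0,5] S  <  k=1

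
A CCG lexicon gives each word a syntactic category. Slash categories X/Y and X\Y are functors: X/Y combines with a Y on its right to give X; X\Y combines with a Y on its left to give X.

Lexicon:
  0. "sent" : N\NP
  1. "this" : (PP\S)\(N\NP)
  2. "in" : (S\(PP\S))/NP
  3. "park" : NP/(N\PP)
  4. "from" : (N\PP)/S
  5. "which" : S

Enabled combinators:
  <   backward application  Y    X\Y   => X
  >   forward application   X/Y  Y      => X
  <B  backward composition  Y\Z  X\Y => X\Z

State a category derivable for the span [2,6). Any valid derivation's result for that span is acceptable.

[0,6] S   <
  [0,2] PP\S   <
    [0,1] "sent" : N\NP
    [1,2] "this" : (PP\S)\(N\NP)
  [2,6] S\(PP\S)   >
    [2,3] "in" : (S\(PP\S))/NP
    [3,6] NP   >
      [3,4] "park" : NP/(N\PP)
      [4,6] N\PP   >
        [4,5] "from" : (N\PP)/S
        [5,6] "which" : S

S\(PP\S)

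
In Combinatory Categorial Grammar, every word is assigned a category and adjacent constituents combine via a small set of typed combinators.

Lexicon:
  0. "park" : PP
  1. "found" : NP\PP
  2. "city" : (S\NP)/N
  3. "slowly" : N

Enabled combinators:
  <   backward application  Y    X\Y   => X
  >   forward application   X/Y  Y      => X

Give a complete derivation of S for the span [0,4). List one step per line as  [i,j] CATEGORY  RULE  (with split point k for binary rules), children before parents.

[0,1] PP  lex  "park"
[1,2] NP\PP  lex  "found"
[0,2] NP  <  k=1
[2,3] (S\NP)/N  lex  "city"
[3,4] N  lex  "slowly"
[2,4] S\NP  >  k=3
[0,4] S  <  k=2

[0,4] S   <
  [0,2] NP   <
    [0,1] "park" : PP
    [1,2] "found" : NP\PP
  [2,4] S\NP   >
    [2,3] "city" : (S\NP)/N
    [3,4] "slowly" : N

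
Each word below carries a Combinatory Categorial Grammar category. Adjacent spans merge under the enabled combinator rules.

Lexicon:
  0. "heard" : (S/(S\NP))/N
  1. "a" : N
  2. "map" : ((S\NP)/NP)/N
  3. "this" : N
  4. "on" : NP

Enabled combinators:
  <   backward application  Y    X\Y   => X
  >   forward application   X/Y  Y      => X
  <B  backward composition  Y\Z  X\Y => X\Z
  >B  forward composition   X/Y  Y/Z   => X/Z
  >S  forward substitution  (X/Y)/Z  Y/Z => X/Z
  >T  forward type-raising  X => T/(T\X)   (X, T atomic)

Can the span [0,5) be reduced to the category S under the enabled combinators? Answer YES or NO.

YES

[0,5] S   >
  [0,2] S/(S\NP)   >
    [0,1] "heard" : (S/(S\NP))/N
    [1,2] "a" : N
  [2,5] S\NP   >
    [2,4] (S\NP)/NP   >
      [2,3] "map" : ((S\NP)/NP)/N
      [3,4] "this" : N
    [4,5] "on" : NP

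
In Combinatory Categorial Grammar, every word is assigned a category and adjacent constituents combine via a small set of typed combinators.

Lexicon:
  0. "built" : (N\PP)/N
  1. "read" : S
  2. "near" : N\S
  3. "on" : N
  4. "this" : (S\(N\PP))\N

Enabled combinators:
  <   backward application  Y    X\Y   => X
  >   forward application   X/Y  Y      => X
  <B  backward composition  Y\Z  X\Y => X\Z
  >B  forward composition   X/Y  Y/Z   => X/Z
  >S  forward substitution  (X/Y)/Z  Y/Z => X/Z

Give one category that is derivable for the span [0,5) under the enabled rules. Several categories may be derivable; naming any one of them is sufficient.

S

[0,5] S   <
  [0,3] N\PP   >
    [0,1] "built" : (N\PP)/N
    [1,3] N   <
      [1,2] "read" : S
      [2,3] "near" : N\S
  [3,5] S\(N\PP)   <
    [3,4] "on" : N
    [4,5] "this" : (S\(N\PP))\N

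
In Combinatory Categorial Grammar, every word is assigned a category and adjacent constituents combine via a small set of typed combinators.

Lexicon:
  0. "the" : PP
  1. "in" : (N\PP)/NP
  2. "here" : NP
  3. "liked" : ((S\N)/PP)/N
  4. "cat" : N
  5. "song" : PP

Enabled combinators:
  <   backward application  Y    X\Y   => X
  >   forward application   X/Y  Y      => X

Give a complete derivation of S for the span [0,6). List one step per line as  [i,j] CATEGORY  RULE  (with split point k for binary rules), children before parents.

[0,6] S   <
  [0,3] N   <
    [0,1] "the" : PP
    [1,3] N\PP   >
      [1,2] "in" : (N\PP)/NP
      [2,3] "here" : NP
  [3,6] S\N   >
    [3,5] (S\N)/PP   >
      [3,4] "liked" : ((S\N)/PP)/N
      [4,5] "cat" : N
    [5,6] "song" : PP

[0,1] PP  lex  "the"
[1,2] (N\PP)/NP  lex  "in"
[2,3] NP  lex  "here"
[1,3] N\PP  >  k=2
[0,3] N  <  k=1
[3,4] ((S\N)/PP)/N  lex  "liked"
[4,5] N  lex  "cat"
[3,5] (S\N)/PP  >  k=4
[5,6] PP  lex  "song"
[3,6] S\N  >  k=5
[0,6] S  <  k=3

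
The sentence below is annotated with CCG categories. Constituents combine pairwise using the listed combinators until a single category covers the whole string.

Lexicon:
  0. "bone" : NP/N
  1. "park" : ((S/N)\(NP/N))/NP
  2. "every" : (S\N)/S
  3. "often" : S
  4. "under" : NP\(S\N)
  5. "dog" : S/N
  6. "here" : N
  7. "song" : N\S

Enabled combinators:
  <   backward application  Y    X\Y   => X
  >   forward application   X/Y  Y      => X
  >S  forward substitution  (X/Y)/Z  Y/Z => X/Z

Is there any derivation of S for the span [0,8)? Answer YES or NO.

[0,8] S   >
  [0,5] S/N   <
    [0,1] "bone" : NP/N
    [1,5] (S/N)\(NP/N)   >
      [1,2] "park" : ((S/N)\(NP/N))/NP
      [2,5] NP   <
        [2,4] S\N   >
          [2,3] "every" : (S\N)/S
          [3,4] "often" : S
        [4,5] "under" : NP\(S\N)
  [5,8] N   <
    [5,7] S   >
      [5,6] "dog" : S/N
      [6,7] "here" : N
    [7,8] "song" : N\S

YES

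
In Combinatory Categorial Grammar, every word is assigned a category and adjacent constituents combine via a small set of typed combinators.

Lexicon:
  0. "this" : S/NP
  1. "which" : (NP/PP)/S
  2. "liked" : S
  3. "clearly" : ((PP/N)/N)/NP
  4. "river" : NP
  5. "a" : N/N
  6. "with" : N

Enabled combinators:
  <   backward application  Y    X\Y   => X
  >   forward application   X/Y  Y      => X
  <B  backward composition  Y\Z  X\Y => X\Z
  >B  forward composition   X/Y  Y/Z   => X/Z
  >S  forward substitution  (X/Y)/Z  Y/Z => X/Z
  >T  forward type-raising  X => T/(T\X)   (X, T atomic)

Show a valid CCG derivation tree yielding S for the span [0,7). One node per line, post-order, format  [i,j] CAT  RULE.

[0,1] S/NP  lex  "this"
[1,2] (NP/PP)/S  lex  "which"
[2,3] S  lex  "liked"
[1,3] NP/PP  >  k=2
[3,4] ((PP/N)/N)/NP  lex  "clearly"
[4,5] NP  lex  "river"
[3,5] (PP/N)/N  >  k=4
[5,6] N/N  lex  "a"
[3,6] PP/N  >S  k=5
[6,7] N  lex  "with"
[3,7] PP  >  k=6
[1,7] NP  >  k=3
[0,7] S  >  k=1

[0,7] S   >
  [0,1] "this" : S/NP
  [1,7] NP   >
    [1,3] NP/PP   >
      [1,2] "which" : (NP/PP)/S
      [2,3] "liked" : S
    [3,7] PP   >
      [3,6] PP/N   >S
        [3,5] (PP/N)/N   >
          [3,4] "clearly" : ((PP/N)/N)/NP
          [4,5] "river" : NP
        [5,6] "a" : N/N
      [6,7] "with" : N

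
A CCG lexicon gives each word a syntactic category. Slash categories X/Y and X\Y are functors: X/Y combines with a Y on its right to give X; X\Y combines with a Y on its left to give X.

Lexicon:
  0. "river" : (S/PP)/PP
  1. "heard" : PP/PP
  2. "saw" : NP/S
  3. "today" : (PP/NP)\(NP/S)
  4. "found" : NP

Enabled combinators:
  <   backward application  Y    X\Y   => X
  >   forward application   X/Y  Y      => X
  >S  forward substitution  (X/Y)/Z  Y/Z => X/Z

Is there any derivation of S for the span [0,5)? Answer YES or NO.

[0,5] S   >
  [0,2] S/PP   >S
    [0,1] "river" : (S/PP)/PP
    [1,2] "heard" : PP/PP
  [2,5] PP   >
    [2,4] PP/NP   <
      [2,3] "saw" : NP/S
      [3,4] "today" : (PP/NP)\(NP/S)
    [4,5] "found" : NP

YES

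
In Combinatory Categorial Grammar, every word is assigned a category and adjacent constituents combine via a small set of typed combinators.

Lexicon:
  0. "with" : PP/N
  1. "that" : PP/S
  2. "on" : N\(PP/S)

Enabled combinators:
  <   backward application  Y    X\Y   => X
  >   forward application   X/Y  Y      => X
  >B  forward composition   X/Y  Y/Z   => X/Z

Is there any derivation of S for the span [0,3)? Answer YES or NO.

PP/N PP/S N\(PP/S)
CKY chart[0,3] = {PP}; S ∉ chart

NO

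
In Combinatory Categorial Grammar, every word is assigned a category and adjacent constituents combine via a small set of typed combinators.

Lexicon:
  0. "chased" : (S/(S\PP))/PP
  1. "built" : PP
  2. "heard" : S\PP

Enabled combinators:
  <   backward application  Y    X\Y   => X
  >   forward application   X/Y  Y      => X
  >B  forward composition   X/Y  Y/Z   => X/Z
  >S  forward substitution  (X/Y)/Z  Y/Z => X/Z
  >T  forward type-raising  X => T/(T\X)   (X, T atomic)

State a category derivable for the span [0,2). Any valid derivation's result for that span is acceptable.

S/(S\PP)

[0,3] S   >
  [0,2] S/(S\PP)   >
    [0,1] "chased" : (S/(S\PP))/PP
    [1,2] "built" : PP
  [2,3] "heard" : S\PP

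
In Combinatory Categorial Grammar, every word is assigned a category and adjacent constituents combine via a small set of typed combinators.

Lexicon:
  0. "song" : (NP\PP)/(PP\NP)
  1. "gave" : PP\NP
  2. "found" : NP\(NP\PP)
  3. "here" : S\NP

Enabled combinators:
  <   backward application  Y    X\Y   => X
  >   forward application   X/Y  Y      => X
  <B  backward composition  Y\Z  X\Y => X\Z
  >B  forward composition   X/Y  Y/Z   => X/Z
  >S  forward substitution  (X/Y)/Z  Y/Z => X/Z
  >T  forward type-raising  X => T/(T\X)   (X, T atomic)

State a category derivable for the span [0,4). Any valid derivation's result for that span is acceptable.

[0,4] S   <
  [0,3] NP   <
    [0,2] NP\PP   >
      [0,1] "song" : (NP\PP)/(PP\NP)
      [1,2] "gave" : PP\NP
    [2,3] "found" : NP\(NP\PP)
  [3,4] "here" : S\NP

S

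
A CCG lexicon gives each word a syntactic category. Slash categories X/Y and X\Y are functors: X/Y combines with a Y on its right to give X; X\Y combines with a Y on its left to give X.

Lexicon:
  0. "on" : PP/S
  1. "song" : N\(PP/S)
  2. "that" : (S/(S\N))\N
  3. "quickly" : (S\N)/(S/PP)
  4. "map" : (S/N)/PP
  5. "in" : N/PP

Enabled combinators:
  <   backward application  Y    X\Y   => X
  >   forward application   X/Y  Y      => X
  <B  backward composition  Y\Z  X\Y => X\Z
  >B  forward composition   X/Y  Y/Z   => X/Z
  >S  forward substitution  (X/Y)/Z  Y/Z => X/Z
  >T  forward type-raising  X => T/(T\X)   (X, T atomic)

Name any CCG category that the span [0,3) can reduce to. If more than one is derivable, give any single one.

S/(S\N)

[0,6] S   >
  [0,3] S/(S\N)   <
    [0,2] N   <
      [0,1] "on" : PP/S
      [1,2] "song" : N\(PP/S)
    [2,3] "that" : (S/(S\N))\N
  [3,6] S\N   >
    [3,4] "quickly" : (S\N)/(S/PP)
    [4,6] S/PP   >S
      [4,5] "map" : (S/N)/PP
      [5,6] "in" : N/PP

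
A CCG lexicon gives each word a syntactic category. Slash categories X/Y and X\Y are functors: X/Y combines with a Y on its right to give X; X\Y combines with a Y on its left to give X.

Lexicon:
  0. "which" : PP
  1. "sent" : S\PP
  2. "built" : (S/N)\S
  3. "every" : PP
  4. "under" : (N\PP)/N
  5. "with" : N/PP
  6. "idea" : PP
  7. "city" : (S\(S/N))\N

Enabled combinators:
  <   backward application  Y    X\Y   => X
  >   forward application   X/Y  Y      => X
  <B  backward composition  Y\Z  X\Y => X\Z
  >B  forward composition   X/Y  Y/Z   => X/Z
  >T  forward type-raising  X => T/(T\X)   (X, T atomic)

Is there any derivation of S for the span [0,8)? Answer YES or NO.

[0,8] S   <
  [0,3] S/N   <
    [0,2] S   <
      [0,1] "which" : PP
      [1,2] "sent" : S\PP
    [2,3] "built" : (S/N)\S
  [3,8] S\(S/N)   <
    [3,7] N   <
      [3,4] "every" : PP
      [4,7] N\PP   >
        [4,5] "under" : (N\PP)/N
        [5,7] N   >
          [5,6] "with" : N/PP
          [6,7] "idea" : PP
    [7,8] "city" : (S\(S/N))\N

YES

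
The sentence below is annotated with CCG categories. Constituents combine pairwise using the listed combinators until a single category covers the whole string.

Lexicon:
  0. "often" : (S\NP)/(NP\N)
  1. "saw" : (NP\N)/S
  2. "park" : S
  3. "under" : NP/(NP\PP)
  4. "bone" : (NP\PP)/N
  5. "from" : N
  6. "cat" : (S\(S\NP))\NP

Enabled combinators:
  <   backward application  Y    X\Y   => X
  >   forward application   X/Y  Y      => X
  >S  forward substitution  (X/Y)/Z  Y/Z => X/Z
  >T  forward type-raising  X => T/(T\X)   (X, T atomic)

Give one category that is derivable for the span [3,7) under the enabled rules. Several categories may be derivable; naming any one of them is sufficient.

S\(S\NP)

[0,7] S   <
  [0,3] S\NP   >
    [0,1] "often" : (S\NP)/(NP\N)
    [1,3] NP\N   >
      [1,2] "saw" : (NP\N)/S
      [2,3] "park" : S
  [3,7] S\(S\NP)   <
    [3,6] NP   >
      [3,4] "under" : NP/(NP\PP)
      [4,6] NP\PP   >
        [4,5] "bone" : (NP\PP)/N
        [5,6] "from" : N
    [6,7] "cat" : (S\(S\NP))\NP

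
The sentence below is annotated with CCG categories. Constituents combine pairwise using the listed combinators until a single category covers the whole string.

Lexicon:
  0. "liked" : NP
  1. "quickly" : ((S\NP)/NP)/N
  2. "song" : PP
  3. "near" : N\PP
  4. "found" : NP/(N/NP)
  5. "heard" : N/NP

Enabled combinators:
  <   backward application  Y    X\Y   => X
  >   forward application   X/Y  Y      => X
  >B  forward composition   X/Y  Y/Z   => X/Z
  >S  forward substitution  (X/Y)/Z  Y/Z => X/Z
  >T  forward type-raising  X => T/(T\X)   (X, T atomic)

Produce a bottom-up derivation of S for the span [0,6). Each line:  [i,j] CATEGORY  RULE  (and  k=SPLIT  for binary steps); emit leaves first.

[0,1] NP  lex  "liked"
[0,1] S/(S\NP)  >T
[1,2] ((S\NP)/NP)/N  lex  "quickly"
[2,3] PP  lex  "song"
[3,4] N\PP  lex  "near"
[2,4] N  <  k=3
[1,4] (S\NP)/NP  >  k=2
[4,5] NP/(N/NP)  lex  "found"
[5,6] N/NP  lex  "heard"
[4,6] NP  >  k=5
[1,6] S\NP  >  k=4
[0,6] S  >  k=1

[0,6] S   >
  [0,1] S/(S\NP)   >T
    [0,1] "liked" : NP
  [1,6] S\NP   >
    [1,4] (S\NP)/NP   >
      [1,2] "quickly" : ((S\NP)/NP)/N
      [2,4] N   <
        [2,3] "song" : PP
        [3,4] "near" : N\PP
    [4,6] NP   >
      [4,5] "found" : NP/(N/NP)
      [5,6] "heard" : N/NP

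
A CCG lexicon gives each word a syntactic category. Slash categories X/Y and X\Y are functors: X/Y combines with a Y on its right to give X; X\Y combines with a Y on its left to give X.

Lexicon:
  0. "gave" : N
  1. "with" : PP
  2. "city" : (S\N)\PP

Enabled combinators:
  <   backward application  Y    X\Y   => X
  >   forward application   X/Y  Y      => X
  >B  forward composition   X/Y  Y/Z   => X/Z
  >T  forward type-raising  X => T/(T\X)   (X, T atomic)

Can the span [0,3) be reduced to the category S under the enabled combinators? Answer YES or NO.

[0,3] S   >
  [0,1] S/(S\N)   >T
    [0,1] "gave" : N
  [1,3] S\N   <
    [1,2] "with" : PP
    [2,3] "city" : (S\N)\PP

YES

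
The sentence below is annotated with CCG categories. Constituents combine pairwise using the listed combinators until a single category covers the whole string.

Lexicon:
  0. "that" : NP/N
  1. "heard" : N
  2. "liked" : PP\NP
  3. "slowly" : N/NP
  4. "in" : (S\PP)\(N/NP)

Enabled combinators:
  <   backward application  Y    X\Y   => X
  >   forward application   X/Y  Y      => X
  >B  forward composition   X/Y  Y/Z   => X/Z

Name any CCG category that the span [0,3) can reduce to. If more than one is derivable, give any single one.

[0,5] S   <
  [0,3] PP   <
    [0,2] NP   >
      [0,1] "that" : NP/N
      [1,2] "heard" : N
    [2,3] "liked" : PP\NP
  [3,5] S\PP   <
    [3,4] "slowly" : N/NP
    [4,5] "in" : (S\PP)\(N/NP)

PP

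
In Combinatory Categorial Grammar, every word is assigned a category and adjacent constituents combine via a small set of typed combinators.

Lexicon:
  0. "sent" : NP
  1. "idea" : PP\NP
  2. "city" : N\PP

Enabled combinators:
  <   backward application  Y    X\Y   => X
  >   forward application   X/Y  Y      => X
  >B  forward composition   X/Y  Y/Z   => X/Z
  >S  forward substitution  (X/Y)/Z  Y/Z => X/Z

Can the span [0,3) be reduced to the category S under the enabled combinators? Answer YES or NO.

NP PP\NP N\PP
CKY chart[0,3] = {N}; S ∉ chart

NO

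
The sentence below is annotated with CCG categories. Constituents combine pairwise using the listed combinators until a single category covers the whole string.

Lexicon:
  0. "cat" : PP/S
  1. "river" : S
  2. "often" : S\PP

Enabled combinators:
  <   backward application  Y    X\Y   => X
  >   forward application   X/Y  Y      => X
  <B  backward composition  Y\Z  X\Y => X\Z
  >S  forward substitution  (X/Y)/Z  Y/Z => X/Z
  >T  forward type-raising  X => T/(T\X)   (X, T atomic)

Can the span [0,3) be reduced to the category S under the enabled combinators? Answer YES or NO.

[0,3] S   <
  [0,2] PP   >
    [0,1] "cat" : PP/S
    [1,2] "river" : S
  [2,3] "often" : S\PP

YES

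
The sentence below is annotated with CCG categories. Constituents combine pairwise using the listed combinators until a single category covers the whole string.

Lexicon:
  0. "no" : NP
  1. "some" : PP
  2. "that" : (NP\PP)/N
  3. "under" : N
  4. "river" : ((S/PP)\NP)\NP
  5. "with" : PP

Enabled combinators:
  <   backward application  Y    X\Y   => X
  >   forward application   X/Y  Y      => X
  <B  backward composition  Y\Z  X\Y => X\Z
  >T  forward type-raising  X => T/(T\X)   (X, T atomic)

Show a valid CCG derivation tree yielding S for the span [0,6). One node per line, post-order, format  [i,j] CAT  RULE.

[0,6] S   >
  [0,5] S/PP   <
    [0,1] "no" : NP
    [1,5] (S/PP)\NP   <
      [1,4] NP   <
        [1,2] "some" : PP
        [2,4] NP\PP   >
          [2,3] "that" : (NP\PP)/N
          [3,4] "under" : N
      [4,5] "river" : ((S/PP)\NP)\NP
  [5,6] "with" : PP

[0,1] NP  lex  "no"
[1,2] PP  lex  "some"
[2,3] (NP\PP)/N  lex  "that"
[3,4] N  lex  "under"
[2,4] NP\PP  >  k=3
[1,4] NP  <  k=2
[4,5] ((S/PP)\NP)\NP  lex  "river"
[1,5] (S/PP)\NP  <  k=4
[0,5] S/PP  <  k=1
[5,6] PP  lex  "with"
[0,6] S  >  k=5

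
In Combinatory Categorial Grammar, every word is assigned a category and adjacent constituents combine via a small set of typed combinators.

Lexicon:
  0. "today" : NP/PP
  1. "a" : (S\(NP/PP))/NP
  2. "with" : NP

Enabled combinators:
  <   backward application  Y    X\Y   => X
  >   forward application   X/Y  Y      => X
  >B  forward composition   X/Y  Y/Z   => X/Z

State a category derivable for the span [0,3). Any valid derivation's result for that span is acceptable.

S

[0,3] S   <
  [0,1] "today" : NP/PP
  [1,3] S\(NP/PP)   >
    [1,2] "a" : (S\(NP/PP))/NP
    [2,3] "with" : NP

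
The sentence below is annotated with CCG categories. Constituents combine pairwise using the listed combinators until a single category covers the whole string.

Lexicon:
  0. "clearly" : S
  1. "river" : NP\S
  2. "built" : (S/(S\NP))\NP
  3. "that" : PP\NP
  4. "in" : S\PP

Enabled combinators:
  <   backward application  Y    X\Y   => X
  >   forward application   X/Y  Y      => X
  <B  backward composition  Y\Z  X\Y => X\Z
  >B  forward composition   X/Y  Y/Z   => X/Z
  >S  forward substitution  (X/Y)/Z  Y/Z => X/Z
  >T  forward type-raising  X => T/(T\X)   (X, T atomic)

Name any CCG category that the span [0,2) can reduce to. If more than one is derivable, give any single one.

NP

[0,5] S   >
  [0,3] S/(S\NP)   <
    [0,2] NP   >
      [0,1] NP/(NP\S)   >T
        [0,1] "clearly" : S
      [1,2] "river" : NP\S
    [2,3] "built" : (S/(S\NP))\NP
  [3,5] S\NP   <B
    [3,4] "that" : PP\NP
    [4,5] "in" : S\PP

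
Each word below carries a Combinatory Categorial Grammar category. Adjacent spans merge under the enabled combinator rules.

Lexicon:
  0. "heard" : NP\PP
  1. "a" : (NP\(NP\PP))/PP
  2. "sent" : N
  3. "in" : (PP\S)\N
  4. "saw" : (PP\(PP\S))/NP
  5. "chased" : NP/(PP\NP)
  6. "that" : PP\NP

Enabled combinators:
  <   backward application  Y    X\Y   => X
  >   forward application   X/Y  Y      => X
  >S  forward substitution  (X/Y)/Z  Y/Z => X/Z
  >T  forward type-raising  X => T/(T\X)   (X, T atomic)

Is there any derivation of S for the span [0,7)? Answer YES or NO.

NO

NP\PP (NP\(NP\PP))/PP N (PP\S)\N (PP\(PP\S))/NP NP/(PP\NP) PP\NP
CKY chart[0,7] = {N/(N\NP), NP, NP/(NP\NP), PP/(PP\NP), S/(S\NP)}; S ∉ chart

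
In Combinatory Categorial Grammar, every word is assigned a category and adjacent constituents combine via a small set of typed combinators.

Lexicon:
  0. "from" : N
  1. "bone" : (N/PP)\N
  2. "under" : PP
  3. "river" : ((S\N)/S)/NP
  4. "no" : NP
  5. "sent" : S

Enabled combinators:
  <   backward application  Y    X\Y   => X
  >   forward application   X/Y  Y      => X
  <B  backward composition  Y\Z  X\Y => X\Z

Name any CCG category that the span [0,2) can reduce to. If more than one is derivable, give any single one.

N/PP

[0,6] S   <
  [0,3] N   >
    [0,2] N/PP   <
      [0,1] "from" : N
      [1,2] "bone" : (N/PP)\N
    [2,3] "under" : PP
  [3,6] S\N   >
    [3,5] (S\N)/S   >
      [3,4] "river" : ((S\N)/S)/NP
      [4,5] "no" : NP
    [5,6] "sent" : S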